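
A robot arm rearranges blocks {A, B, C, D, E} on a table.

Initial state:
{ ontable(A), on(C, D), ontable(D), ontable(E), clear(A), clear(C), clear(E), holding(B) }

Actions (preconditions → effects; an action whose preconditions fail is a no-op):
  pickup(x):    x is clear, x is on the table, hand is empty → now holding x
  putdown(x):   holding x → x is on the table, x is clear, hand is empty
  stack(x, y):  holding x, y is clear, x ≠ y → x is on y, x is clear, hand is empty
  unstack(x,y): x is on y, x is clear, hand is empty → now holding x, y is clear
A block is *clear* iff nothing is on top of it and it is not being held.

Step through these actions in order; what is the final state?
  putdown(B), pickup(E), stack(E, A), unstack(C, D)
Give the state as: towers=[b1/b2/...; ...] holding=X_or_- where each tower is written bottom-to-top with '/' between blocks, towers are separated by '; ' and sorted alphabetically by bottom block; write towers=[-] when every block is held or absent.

towers=[A/E; B; D] holding=C

step 1 (putdown(B)): towers=[A; B; D/C; E] holding=-
step 2 (pickup(E)): towers=[A; B; D/C] holding=E
step 3 (stack(E, A)): towers=[A/E; B; D/C] holding=-
step 4 (unstack(C, D)): towers=[A/E; B; D] holding=C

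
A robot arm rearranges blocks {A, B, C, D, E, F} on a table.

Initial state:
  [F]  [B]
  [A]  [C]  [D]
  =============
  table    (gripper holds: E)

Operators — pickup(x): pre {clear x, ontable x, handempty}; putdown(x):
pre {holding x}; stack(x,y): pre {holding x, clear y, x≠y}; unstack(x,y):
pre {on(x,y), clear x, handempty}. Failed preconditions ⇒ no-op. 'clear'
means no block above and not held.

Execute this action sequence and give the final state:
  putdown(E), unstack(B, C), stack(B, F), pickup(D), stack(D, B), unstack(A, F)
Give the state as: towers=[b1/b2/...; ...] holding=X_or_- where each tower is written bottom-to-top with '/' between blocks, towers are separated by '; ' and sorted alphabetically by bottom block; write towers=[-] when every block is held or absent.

step 1 (putdown(E)): towers=[A/F; C/B; D; E] holding=-
step 2 (unstack(B, C)): towers=[A/F; C; D; E] holding=B
step 3 (stack(B, F)): towers=[A/F/B; C; D; E] holding=-
step 4 (pickup(D)): towers=[A/F/B; C; E] holding=D
step 5 (stack(D, B)): towers=[A/F/B/D; C; E] holding=-
step 6 (unstack(A, F)) [no-op]: towers=[A/F/B/D; C; E] holding=-

towers=[A/F/B/D; C; E] holding=-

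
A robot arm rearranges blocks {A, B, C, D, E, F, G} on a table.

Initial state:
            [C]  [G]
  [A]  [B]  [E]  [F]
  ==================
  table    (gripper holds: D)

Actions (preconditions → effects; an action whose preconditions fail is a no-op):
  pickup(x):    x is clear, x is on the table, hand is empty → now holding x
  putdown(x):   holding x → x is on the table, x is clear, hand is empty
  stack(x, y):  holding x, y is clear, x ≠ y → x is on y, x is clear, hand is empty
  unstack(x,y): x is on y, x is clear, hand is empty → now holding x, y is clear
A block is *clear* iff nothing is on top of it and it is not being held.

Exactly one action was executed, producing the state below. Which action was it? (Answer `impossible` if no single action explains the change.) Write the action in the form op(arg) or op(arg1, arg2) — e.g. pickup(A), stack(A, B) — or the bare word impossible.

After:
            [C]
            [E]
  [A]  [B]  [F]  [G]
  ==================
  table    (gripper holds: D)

target: towers=[A; B; F/E/C; G] holding=D
        putdown(D) → towers=[A; B; D; E/C; F/G] holding=-
       stack(D, B) → towers=[A; B/D; E/C; F/G] holding=-
       stack(D, G) → towers=[A; B; E/C; F/G/D] holding=-
       stack(D, A) → towers=[A/D; B; E/C; F/G] holding=-
       stack(D, C) → towers=[A; B; E/C/D; F/G] holding=-
none of the 5 applicable actions match → impossible

impossible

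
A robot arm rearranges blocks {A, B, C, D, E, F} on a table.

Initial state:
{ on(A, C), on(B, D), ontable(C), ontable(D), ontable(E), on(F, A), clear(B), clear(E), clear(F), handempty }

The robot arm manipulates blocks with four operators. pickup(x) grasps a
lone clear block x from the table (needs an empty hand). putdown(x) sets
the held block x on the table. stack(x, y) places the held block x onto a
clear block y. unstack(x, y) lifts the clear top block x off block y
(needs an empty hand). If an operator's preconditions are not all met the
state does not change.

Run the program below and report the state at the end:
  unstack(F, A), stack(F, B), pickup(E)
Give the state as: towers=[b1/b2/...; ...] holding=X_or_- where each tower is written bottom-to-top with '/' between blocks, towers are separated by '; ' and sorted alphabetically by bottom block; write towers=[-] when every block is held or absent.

towers=[C/A; D/B/F] holding=E

step 1 (unstack(F, A)): towers=[C/A; D/B; E] holding=F
step 2 (stack(F, B)): towers=[C/A; D/B/F; E] holding=-
step 3 (pickup(E)): towers=[C/A; D/B/F] holding=E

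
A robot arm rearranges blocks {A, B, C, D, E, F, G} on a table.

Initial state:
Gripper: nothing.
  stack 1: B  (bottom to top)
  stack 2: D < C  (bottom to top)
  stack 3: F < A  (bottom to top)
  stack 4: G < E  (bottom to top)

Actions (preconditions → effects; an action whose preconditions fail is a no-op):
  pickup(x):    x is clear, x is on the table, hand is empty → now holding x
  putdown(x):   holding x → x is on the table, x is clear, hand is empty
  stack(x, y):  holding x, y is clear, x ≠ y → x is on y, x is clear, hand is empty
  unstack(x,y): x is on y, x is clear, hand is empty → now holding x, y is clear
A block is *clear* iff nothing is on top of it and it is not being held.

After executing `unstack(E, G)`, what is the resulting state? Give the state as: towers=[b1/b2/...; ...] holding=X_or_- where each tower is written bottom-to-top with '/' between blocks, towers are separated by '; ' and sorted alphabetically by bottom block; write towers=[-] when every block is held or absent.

before: towers=[B; D/C; F/A; G/E] holding=-
pre[unstack(E, G)]: on(E,G) ✓, clear(E) ✓, handempty ✓
all met → apply unstack(E, G)
after:  towers=[B; D/C; F/A; G] holding=E

towers=[B; D/C; F/A; G] holding=E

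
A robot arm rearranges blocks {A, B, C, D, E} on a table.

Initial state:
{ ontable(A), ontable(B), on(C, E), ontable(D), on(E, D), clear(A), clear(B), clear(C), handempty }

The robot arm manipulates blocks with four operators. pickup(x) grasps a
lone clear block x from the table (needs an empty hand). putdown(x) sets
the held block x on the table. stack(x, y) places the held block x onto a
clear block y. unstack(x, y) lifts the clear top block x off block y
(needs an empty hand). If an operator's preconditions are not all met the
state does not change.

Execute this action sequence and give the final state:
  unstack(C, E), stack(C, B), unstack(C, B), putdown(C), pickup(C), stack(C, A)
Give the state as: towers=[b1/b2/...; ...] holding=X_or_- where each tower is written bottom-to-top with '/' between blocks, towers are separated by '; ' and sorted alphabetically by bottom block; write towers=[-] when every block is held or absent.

towers=[A/C; B; D/E] holding=-

step 1 (unstack(C, E)): towers=[A; B; D/E] holding=C
step 2 (stack(C, B)): towers=[A; B/C; D/E] holding=-
step 3 (unstack(C, B)): towers=[A; B; D/E] holding=C
step 4 (putdown(C)): towers=[A; B; C; D/E] holding=-
step 5 (pickup(C)): towers=[A; B; D/E] holding=C
step 6 (stack(C, A)): towers=[A/C; B; D/E] holding=-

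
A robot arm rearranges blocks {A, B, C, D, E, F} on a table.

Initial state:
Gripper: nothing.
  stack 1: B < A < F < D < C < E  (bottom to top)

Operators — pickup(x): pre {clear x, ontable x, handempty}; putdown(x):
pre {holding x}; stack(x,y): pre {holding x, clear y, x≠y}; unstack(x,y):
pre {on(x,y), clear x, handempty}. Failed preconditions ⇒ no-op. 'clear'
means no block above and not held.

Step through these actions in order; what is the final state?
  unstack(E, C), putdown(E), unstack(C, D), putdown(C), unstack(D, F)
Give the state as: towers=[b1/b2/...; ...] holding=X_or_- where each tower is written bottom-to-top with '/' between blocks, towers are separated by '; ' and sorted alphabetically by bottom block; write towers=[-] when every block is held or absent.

step 1 (unstack(E, C)): towers=[B/A/F/D/C] holding=E
step 2 (putdown(E)): towers=[B/A/F/D/C; E] holding=-
step 3 (unstack(C, D)): towers=[B/A/F/D; E] holding=C
step 4 (putdown(C)): towers=[B/A/F/D; C; E] holding=-
step 5 (unstack(D, F)): towers=[B/A/F; C; E] holding=D

towers=[B/A/F; C; E] holding=D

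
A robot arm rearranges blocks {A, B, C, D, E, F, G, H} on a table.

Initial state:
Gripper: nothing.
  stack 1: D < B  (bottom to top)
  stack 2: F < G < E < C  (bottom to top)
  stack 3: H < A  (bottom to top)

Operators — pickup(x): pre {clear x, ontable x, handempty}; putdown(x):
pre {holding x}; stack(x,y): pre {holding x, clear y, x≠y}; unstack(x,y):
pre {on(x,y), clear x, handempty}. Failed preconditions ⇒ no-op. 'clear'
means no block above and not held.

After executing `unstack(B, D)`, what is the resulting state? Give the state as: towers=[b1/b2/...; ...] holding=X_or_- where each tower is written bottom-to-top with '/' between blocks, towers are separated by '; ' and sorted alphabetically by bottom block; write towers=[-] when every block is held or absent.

before: towers=[D/B; F/G/E/C; H/A] holding=-
pre[unstack(B, D)]: on(B,D) ok, clear(B) ok, handempty ok
all met → apply unstack(B, D)
after:  towers=[D; F/G/E/C; H/A] holding=B

towers=[D; F/G/E/C; H/A] holding=B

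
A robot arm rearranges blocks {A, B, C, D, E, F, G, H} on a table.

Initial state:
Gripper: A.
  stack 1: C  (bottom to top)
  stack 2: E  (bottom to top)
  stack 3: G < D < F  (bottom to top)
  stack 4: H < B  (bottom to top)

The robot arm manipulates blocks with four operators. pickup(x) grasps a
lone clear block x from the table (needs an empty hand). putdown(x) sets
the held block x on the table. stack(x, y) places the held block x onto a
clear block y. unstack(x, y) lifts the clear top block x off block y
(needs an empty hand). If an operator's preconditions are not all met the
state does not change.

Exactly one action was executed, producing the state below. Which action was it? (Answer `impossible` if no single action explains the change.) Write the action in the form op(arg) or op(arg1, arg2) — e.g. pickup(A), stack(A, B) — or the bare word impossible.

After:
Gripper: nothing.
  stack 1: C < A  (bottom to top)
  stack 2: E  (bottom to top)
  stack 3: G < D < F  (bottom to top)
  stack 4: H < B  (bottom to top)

stack(A, C)

target: towers=[C/A; E; G/D/F; H/B] holding=-
        putdown(A) → towers=[A; C; E; G/D/F; H/B] holding=-
       stack(A, E) → towers=[C; E/A; G/D/F; H/B] holding=-
       stack(A, B) → towers=[C; E; G/D/F; H/B/A] holding=-
       stack(A, F) → towers=[C; E; G/D/F/A; H/B] holding=-
       stack(A, C) → towers=[C/A; E; G/D/F; H/B] holding=-  ← match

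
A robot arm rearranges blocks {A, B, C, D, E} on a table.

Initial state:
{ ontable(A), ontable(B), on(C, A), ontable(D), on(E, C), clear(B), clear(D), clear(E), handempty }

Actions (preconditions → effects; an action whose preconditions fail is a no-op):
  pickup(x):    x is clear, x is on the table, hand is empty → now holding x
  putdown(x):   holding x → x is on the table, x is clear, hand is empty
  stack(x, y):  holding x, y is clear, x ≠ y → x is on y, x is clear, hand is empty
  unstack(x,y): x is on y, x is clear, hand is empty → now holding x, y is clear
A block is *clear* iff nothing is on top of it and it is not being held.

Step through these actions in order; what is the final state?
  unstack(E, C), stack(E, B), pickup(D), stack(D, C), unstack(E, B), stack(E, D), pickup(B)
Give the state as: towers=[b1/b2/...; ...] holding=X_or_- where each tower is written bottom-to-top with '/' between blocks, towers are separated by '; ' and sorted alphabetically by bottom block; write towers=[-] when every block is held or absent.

towers=[A/C/D/E] holding=B

step 1 (unstack(E, C)): towers=[A/C; B; D] holding=E
step 2 (stack(E, B)): towers=[A/C; B/E; D] holding=-
step 3 (pickup(D)): towers=[A/C; B/E] holding=D
step 4 (stack(D, C)): towers=[A/C/D; B/E] holding=-
step 5 (unstack(E, B)): towers=[A/C/D; B] holding=E
step 6 (stack(E, D)): towers=[A/C/D/E; B] holding=-
step 7 (pickup(B)): towers=[A/C/D/E] holding=B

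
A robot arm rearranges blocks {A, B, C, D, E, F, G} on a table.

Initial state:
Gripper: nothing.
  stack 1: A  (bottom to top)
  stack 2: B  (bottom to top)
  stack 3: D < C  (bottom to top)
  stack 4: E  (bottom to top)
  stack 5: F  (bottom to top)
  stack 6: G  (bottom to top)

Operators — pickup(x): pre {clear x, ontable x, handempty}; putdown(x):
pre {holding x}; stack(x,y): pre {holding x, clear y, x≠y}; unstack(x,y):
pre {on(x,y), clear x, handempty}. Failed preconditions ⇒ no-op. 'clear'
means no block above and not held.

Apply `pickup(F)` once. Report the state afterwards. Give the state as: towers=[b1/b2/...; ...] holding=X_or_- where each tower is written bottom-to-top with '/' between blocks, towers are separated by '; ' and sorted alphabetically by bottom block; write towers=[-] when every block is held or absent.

towers=[A; B; D/C; E; G] holding=F

before: towers=[A; B; D/C; E; F; G] holding=-
pre[pickup(F)]: clear(F) yes, ontable(F) yes, handempty yes
all met → apply pickup(F)
after:  towers=[A; B; D/C; E; G] holding=F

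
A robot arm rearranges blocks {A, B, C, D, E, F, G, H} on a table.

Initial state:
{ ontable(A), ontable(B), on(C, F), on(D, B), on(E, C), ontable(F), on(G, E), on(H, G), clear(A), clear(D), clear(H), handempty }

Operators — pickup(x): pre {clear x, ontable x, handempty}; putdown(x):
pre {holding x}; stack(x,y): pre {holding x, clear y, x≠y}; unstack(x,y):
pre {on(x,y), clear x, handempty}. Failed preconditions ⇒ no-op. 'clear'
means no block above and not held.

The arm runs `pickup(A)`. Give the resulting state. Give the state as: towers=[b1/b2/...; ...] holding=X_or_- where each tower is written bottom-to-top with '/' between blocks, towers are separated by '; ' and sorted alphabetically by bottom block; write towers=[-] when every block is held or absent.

before: towers=[A; B/D; F/C/E/G/H] holding=-
pre[pickup(A)]: clear(A) yes, ontable(A) yes, handempty yes
all met → apply pickup(A)
after:  towers=[B/D; F/C/E/G/H] holding=A

towers=[B/D; F/C/E/G/H] holding=A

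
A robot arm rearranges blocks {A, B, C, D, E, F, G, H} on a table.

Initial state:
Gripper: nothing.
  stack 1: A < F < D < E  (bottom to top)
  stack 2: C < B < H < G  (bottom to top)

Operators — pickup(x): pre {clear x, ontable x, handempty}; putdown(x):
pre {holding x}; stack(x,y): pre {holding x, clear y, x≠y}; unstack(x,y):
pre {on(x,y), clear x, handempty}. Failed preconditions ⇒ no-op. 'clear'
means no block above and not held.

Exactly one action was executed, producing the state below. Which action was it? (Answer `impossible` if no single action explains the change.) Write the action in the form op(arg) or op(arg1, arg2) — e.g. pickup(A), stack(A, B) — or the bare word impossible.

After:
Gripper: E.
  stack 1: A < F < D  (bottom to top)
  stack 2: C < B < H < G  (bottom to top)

target: towers=[A/F/D; C/B/H/G] holding=E
     unstack(G, H) → towers=[A/F/D/E; C/B/H] holding=G
     unstack(E, D) → towers=[A/F/D; C/B/H/G] holding=E  ← match

unstack(E, D)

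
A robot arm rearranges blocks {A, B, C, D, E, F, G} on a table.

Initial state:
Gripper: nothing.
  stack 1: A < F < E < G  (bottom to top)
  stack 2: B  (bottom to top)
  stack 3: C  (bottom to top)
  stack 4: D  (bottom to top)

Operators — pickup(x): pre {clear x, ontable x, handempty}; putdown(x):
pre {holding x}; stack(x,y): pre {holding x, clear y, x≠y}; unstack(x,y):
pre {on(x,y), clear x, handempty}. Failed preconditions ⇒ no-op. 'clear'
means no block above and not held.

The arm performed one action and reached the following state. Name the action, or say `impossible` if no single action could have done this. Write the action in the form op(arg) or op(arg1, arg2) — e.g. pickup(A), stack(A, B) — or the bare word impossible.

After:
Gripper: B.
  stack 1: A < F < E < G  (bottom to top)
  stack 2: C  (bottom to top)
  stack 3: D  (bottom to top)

pickup(B)

target: towers=[A/F/E/G; C; D] holding=B
         pickup(B) → towers=[A/F/E/G; C; D] holding=B  ← match
     unstack(G, E) → towers=[A/F/E; B; C; D] holding=G
         pickup(D) → towers=[A/F/E/G; B; C] holding=D
         pickup(C) → towers=[A/F/E/G; B; D] holding=C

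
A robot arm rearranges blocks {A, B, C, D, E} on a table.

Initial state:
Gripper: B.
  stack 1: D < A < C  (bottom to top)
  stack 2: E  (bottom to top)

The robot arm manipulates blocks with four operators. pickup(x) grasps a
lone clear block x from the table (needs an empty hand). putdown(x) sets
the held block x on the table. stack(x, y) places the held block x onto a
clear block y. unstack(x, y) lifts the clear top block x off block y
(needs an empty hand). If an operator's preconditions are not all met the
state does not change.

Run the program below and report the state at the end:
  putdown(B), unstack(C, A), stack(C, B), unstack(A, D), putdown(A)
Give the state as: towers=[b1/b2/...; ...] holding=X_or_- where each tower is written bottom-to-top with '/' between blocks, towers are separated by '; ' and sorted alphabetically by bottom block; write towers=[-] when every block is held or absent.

towers=[A; B/C; D; E] holding=-

step 1 (putdown(B)): towers=[B; D/A/C; E] holding=-
step 2 (unstack(C, A)): towers=[B; D/A; E] holding=C
step 3 (stack(C, B)): towers=[B/C; D/A; E] holding=-
step 4 (unstack(A, D)): towers=[B/C; D; E] holding=A
step 5 (putdown(A)): towers=[A; B/C; D; E] holding=-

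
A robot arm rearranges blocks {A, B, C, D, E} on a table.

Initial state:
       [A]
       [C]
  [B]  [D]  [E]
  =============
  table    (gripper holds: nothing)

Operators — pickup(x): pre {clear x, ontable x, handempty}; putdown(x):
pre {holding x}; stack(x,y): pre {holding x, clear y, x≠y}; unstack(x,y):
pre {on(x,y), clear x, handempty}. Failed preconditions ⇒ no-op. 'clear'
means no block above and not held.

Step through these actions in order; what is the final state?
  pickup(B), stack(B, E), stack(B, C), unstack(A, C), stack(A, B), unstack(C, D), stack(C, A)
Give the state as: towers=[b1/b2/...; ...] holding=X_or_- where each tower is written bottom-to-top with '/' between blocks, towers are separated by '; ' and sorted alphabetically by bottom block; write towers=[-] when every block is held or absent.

towers=[D; E/B/A/C] holding=-

step 1 (pickup(B)): towers=[D/C/A; E] holding=B
step 2 (stack(B, E)): towers=[D/C/A; E/B] holding=-
step 3 (stack(B, C)) [no-op]: towers=[D/C/A; E/B] holding=-
step 4 (unstack(A, C)): towers=[D/C; E/B] holding=A
step 5 (stack(A, B)): towers=[D/C; E/B/A] holding=-
step 6 (unstack(C, D)): towers=[D; E/B/A] holding=C
step 7 (stack(C, A)): towers=[D; E/B/A/C] holding=-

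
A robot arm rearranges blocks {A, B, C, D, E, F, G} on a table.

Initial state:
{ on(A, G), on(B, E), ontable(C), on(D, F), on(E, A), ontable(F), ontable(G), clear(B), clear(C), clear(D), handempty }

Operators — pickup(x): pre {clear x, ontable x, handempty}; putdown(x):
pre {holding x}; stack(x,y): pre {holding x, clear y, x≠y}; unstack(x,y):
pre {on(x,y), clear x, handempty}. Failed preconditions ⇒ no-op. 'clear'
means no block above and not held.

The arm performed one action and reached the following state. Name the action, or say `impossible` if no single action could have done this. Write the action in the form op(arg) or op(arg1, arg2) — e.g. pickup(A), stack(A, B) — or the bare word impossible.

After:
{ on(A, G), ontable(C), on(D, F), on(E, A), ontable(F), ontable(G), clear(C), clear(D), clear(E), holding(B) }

target: towers=[C; F/D; G/A/E] holding=B
     unstack(B, E) → towers=[C; F/D; G/A/E] holding=B  ← match
     unstack(D, F) → towers=[C; F; G/A/E/B] holding=D
         pickup(C) → towers=[F/D; G/A/E/B] holding=C

unstack(B, E)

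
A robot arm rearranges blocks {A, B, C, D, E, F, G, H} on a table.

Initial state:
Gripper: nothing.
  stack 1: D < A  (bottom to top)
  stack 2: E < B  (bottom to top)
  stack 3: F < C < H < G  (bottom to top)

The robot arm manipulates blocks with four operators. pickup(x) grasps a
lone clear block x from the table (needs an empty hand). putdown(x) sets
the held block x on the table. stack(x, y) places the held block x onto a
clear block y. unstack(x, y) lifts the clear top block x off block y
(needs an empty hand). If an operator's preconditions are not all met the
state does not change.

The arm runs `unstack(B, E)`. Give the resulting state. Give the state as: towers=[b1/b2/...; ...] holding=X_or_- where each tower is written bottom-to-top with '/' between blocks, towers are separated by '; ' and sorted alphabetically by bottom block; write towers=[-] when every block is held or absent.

towers=[D/A; E; F/C/H/G] holding=B

before: towers=[D/A; E/B; F/C/H/G] holding=-
pre[unstack(B, E)]: on(B,E) ok, clear(B) ok, handempty ok
all met → apply unstack(B, E)
after:  towers=[D/A; E; F/C/H/G] holding=B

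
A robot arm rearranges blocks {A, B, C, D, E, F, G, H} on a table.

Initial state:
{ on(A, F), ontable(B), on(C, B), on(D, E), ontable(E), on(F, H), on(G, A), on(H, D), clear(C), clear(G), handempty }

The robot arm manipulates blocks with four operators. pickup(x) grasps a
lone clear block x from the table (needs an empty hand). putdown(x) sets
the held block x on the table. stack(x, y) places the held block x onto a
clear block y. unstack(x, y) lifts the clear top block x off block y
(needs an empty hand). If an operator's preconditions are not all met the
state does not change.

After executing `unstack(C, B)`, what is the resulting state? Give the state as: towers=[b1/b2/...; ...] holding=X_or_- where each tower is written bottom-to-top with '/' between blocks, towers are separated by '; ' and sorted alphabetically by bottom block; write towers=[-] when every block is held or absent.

before: towers=[B/C; E/D/H/F/A/G] holding=-
pre[unstack(C, B)]: on(C,B) ✓, clear(C) ✓, handempty ✓
all met → apply unstack(C, B)
after:  towers=[B; E/D/H/F/A/G] holding=C

towers=[B; E/D/H/F/A/G] holding=C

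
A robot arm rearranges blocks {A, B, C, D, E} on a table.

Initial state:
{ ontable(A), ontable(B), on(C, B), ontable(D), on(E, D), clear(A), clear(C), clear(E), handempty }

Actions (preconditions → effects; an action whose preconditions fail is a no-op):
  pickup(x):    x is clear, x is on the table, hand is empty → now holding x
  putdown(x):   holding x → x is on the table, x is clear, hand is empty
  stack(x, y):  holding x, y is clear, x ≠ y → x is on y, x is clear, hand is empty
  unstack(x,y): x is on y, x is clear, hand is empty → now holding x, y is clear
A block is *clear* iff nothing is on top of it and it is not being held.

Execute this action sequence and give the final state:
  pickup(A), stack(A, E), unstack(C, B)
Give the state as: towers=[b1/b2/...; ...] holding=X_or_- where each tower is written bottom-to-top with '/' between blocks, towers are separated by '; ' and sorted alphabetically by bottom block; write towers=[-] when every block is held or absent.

towers=[B; D/E/A] holding=C

step 1 (pickup(A)): towers=[B/C; D/E] holding=A
step 2 (stack(A, E)): towers=[B/C; D/E/A] holding=-
step 3 (unstack(C, B)): towers=[B; D/E/A] holding=C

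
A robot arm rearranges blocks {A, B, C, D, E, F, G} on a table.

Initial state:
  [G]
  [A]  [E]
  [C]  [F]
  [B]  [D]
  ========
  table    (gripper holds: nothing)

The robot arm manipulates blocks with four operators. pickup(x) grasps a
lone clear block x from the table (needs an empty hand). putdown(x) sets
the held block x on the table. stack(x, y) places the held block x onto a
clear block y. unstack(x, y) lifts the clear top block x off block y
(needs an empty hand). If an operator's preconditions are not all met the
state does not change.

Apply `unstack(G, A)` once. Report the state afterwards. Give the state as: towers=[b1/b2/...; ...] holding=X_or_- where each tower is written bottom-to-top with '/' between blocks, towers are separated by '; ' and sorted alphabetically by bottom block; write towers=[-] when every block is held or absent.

towers=[B/C/A; D/F/E] holding=G

before: towers=[B/C/A/G; D/F/E] holding=-
pre[unstack(G, A)]: on(G,A) ✓, clear(G) ✓, handempty ✓
all met → apply unstack(G, A)
after:  towers=[B/C/A; D/F/E] holding=G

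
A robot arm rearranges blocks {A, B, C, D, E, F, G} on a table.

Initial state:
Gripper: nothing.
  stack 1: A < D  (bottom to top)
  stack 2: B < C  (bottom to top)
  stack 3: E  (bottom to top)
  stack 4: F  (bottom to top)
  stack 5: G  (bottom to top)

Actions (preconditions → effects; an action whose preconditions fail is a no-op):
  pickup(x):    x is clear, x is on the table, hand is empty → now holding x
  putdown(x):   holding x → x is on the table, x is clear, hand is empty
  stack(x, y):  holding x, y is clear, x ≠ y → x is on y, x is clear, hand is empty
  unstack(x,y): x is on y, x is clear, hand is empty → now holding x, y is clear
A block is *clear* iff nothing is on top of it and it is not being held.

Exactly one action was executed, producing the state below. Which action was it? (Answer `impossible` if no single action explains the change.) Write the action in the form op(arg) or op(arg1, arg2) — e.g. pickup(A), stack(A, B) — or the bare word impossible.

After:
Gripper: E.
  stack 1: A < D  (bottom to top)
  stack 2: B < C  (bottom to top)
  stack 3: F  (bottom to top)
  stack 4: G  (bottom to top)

pickup(E)

target: towers=[A/D; B/C; F; G] holding=E
         pickup(F) → towers=[A/D; B/C; E; G] holding=F
         pickup(G) → towers=[A/D; B/C; E; F] holding=G
     unstack(D, A) → towers=[A; B/C; E; F; G] holding=D
         pickup(E) → towers=[A/D; B/C; F; G] holding=E  ← match
     unstack(C, B) → towers=[A/D; B; E; F; G] holding=C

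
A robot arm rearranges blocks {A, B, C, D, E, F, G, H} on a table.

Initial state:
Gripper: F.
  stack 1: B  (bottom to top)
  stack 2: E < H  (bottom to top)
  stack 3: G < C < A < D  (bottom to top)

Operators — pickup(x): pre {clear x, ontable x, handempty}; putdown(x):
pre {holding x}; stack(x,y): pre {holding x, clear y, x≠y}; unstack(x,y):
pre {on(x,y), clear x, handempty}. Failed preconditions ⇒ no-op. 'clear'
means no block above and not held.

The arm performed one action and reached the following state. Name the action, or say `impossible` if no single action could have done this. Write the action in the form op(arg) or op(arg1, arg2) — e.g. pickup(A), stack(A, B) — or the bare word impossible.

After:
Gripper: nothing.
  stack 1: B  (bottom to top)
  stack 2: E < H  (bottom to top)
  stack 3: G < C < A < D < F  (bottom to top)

target: towers=[B; E/H; G/C/A/D/F] holding=-
        putdown(F) → towers=[B; E/H; F; G/C/A/D] holding=-
       stack(F, H) → towers=[B; E/H/F; G/C/A/D] holding=-
       stack(F, B) → towers=[B/F; E/H; G/C/A/D] holding=-
       stack(F, D) → towers=[B; E/H; G/C/A/D/F] holding=-  ← match

stack(F, D)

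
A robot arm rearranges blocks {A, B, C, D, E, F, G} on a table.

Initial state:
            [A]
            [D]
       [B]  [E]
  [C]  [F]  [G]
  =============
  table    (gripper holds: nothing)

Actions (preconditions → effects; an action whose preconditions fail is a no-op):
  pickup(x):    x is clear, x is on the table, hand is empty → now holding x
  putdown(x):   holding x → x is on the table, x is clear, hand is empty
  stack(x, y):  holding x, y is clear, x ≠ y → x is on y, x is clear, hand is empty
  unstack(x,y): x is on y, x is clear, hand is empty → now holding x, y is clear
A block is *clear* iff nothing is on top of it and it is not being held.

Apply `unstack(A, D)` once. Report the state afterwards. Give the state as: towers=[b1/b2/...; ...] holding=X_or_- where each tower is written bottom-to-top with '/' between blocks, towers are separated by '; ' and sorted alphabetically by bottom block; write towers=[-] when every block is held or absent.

before: towers=[C; F/B; G/E/D/A] holding=-
pre[unstack(A, D)]: on(A,D) ✓, clear(A) ✓, handempty ✓
all met → apply unstack(A, D)
after:  towers=[C; F/B; G/E/D] holding=A

towers=[C; F/B; G/E/D] holding=A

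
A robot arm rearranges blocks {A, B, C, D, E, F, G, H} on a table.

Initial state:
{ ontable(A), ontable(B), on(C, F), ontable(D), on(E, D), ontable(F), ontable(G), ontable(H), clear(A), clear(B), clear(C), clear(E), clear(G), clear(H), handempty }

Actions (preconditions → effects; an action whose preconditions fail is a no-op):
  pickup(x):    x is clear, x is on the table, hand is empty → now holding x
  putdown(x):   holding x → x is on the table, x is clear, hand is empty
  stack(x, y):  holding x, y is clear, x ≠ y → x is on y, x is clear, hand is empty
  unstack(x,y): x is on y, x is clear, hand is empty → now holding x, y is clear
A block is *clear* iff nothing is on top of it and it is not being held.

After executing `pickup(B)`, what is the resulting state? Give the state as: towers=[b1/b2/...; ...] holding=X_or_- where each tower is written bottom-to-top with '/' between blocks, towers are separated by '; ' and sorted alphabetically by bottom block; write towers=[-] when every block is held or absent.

before: towers=[A; B; D/E; F/C; G; H] holding=-
pre[pickup(B)]: clear(B) ✓, ontable(B) ✓, handempty ✓
all met → apply pickup(B)
after:  towers=[A; D/E; F/C; G; H] holding=B

towers=[A; D/E; F/C; G; H] holding=B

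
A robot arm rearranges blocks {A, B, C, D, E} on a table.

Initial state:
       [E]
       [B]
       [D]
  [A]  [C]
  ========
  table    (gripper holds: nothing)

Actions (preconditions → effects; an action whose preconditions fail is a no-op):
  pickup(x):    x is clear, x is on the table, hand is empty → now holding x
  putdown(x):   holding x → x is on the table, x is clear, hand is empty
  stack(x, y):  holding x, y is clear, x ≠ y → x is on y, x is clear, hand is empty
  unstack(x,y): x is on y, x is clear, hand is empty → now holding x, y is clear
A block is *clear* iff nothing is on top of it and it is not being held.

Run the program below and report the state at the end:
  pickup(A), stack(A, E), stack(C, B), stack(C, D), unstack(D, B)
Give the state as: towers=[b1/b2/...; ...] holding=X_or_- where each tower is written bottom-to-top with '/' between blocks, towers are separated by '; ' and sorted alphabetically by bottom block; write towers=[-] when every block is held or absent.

towers=[C/D/B/E/A] holding=-

step 1 (pickup(A)): towers=[C/D/B/E] holding=A
step 2 (stack(A, E)): towers=[C/D/B/E/A] holding=-
step 3 (stack(C, B)) [no-op]: towers=[C/D/B/E/A] holding=-
step 4 (stack(C, D)) [no-op]: towers=[C/D/B/E/A] holding=-
step 5 (unstack(D, B)) [no-op]: towers=[C/D/B/E/A] holding=-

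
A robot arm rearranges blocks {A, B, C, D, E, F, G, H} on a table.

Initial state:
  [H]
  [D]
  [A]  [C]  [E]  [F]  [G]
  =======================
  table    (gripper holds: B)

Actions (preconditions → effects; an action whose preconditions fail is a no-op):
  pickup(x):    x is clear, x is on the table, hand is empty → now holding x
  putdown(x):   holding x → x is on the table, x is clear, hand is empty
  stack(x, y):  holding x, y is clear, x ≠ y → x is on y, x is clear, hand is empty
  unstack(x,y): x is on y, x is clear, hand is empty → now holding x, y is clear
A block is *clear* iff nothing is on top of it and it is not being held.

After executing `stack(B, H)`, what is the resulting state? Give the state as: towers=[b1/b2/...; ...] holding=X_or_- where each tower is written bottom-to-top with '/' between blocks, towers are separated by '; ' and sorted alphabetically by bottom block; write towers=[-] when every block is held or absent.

before: towers=[A/D/H; C; E; F; G] holding=B
pre[stack(B, H)]: holding(B) ✓, clear(H) ✓, B≠H ✓
all met → apply stack(B, H)
after:  towers=[A/D/H/B; C; E; F; G] holding=-

towers=[A/D/H/B; C; E; F; G] holding=-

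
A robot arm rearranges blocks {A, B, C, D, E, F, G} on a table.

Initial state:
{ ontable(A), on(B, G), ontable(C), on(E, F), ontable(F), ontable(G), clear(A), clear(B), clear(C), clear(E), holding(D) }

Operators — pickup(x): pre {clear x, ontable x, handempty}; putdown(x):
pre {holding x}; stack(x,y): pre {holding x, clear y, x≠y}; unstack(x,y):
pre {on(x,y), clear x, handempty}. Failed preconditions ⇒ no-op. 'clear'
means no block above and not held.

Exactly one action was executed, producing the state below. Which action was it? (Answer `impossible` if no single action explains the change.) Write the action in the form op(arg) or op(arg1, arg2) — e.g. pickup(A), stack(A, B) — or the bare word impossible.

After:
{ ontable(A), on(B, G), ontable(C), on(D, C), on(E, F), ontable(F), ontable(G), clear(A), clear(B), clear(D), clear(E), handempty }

target: towers=[A; C/D; F/E; G/B] holding=-
        putdown(D) → towers=[A; C; D; F/E; G/B] holding=-
       stack(D, B) → towers=[A; C; F/E; G/B/D] holding=-
       stack(D, A) → towers=[A/D; C; F/E; G/B] holding=-
       stack(D, E) → towers=[A; C; F/E/D; G/B] holding=-
       stack(D, C) → towers=[A; C/D; F/E; G/B] holding=-  ← match

stack(D, C)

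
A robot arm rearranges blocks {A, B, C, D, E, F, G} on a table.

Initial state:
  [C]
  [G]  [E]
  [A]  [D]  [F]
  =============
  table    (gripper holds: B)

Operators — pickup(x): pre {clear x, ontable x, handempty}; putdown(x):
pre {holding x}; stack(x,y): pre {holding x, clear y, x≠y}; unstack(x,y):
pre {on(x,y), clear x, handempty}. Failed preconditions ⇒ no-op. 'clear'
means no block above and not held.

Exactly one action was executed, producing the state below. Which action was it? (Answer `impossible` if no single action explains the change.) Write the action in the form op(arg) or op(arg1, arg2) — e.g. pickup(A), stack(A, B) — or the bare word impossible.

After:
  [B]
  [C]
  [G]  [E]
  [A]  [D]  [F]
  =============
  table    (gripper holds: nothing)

target: towers=[A/G/C/B; D/E; F] holding=-
        putdown(B) → towers=[A/G/C; B; D/E; F] holding=-
       stack(B, F) → towers=[A/G/C; D/E; F/B] holding=-
       stack(B, E) → towers=[A/G/C; D/E/B; F] holding=-
       stack(B, C) → towers=[A/G/C/B; D/E; F] holding=-  ← match

stack(B, C)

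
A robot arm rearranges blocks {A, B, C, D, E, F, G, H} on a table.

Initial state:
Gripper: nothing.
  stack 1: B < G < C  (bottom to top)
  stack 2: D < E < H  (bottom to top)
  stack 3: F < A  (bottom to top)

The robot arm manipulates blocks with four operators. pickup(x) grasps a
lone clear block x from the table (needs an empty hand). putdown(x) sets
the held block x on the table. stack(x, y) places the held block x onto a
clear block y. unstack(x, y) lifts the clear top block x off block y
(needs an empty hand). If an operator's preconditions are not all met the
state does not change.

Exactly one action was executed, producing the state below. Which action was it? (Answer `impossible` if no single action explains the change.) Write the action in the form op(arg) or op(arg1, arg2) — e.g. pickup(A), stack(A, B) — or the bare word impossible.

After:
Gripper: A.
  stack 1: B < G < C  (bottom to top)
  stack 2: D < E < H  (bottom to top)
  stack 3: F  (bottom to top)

target: towers=[B/G/C; D/E/H; F] holding=A
     unstack(A, F) → towers=[B/G/C; D/E/H; F] holding=A  ← match
     unstack(H, E) → towers=[B/G/C; D/E; F/A] holding=H
     unstack(C, G) → towers=[B/G; D/E/H; F/A] holding=C

unstack(A, F)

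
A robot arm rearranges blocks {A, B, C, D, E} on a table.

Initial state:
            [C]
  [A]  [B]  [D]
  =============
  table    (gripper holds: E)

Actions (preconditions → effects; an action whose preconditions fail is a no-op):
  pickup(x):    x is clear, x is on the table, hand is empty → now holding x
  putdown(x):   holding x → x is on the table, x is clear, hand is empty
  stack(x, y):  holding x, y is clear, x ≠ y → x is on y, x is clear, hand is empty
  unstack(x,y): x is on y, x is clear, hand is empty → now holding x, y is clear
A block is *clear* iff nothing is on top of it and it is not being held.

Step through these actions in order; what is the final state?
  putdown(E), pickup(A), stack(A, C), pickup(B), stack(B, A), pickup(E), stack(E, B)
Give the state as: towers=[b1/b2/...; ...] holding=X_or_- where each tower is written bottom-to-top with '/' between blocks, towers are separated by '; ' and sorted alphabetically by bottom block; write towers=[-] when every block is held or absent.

step 1 (putdown(E)): towers=[A; B; D/C; E] holding=-
step 2 (pickup(A)): towers=[B; D/C; E] holding=A
step 3 (stack(A, C)): towers=[B; D/C/A; E] holding=-
step 4 (pickup(B)): towers=[D/C/A; E] holding=B
step 5 (stack(B, A)): towers=[D/C/A/B; E] holding=-
step 6 (pickup(E)): towers=[D/C/A/B] holding=E
step 7 (stack(E, B)): towers=[D/C/A/B/E] holding=-

towers=[D/C/A/B/E] holding=-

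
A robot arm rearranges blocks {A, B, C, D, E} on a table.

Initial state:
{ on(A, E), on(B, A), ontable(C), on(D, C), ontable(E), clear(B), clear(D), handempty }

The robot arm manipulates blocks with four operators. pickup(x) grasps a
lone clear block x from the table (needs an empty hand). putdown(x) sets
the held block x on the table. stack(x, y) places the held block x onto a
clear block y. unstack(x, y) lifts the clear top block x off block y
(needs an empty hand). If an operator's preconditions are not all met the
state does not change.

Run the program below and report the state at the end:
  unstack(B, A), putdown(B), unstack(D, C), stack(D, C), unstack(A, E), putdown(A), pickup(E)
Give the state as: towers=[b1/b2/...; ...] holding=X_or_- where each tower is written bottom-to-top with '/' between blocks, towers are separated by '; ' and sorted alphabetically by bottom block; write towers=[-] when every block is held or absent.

step 1 (unstack(B, A)): towers=[C/D; E/A] holding=B
step 2 (putdown(B)): towers=[B; C/D; E/A] holding=-
step 3 (unstack(D, C)): towers=[B; C; E/A] holding=D
step 4 (stack(D, C)): towers=[B; C/D; E/A] holding=-
step 5 (unstack(A, E)): towers=[B; C/D; E] holding=A
step 6 (putdown(A)): towers=[A; B; C/D; E] holding=-
step 7 (pickup(E)): towers=[A; B; C/D] holding=E

towers=[A; B; C/D] holding=E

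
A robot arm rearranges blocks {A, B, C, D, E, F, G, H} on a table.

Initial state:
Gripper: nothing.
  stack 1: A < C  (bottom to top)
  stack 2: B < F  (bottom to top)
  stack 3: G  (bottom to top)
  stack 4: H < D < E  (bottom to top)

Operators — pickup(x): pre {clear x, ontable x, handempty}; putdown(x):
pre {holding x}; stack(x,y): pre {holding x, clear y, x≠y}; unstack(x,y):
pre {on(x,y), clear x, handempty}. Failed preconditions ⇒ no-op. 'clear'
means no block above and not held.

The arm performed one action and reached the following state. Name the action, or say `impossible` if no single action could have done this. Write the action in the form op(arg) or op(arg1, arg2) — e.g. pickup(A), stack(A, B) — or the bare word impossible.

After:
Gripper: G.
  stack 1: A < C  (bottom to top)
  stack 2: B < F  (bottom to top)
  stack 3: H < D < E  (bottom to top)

pickup(G)

target: towers=[A/C; B/F; H/D/E] holding=G
         pickup(G) → towers=[A/C; B/F; H/D/E] holding=G  ← match
     unstack(E, D) → towers=[A/C; B/F; G; H/D] holding=E
     unstack(F, B) → towers=[A/C; B; G; H/D/E] holding=F
     unstack(C, A) → towers=[A; B/F; G; H/D/E] holding=C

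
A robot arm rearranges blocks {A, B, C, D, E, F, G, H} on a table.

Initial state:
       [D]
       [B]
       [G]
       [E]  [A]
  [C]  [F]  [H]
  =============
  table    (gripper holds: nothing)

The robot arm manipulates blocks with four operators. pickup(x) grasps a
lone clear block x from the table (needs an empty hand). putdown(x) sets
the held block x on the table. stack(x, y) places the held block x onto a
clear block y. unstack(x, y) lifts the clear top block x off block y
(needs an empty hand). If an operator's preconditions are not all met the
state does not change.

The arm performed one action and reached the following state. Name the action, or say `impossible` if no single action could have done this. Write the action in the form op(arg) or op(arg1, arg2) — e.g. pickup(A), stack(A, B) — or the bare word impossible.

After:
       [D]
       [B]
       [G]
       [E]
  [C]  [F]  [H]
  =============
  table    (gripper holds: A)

target: towers=[C; F/E/G/B/D; H] holding=A
     unstack(A, H) → towers=[C; F/E/G/B/D; H] holding=A  ← match
     unstack(D, B) → towers=[C; F/E/G/B; H/A] holding=D
         pickup(C) → towers=[F/E/G/B/D; H/A] holding=C

unstack(A, H)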